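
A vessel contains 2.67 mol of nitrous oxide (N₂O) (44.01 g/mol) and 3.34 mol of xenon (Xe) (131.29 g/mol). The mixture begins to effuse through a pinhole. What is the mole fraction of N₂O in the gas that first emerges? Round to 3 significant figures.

The effusion rate of species i is ∝ p_i/√M_i ∝ n_i/√M_i.
Mole fraction of N₂O in the effusate = (n_N₂O/√M_N₂O) / (n_N₂O/√M_N₂O + n_Xe/√M_Xe)
= (2.67/√44.01) / (2.67/√44.01 + 3.34/√131.29) = 0.4025/(0.4025 + 0.2915) = 0.580.

0.580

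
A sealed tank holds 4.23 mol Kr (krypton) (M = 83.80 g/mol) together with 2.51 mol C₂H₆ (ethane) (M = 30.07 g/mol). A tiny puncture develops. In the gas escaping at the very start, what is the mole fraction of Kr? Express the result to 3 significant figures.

0.502

Each component's effusion rate ∝ (its partial pressure)·(1/√M) ∝ n_i/√M_i.
So x_Kr in the escaping gas = (n_Kr/√M_Kr) / Σ(n_i/√M_i)
= (4.23/√83.80) / (4.23/√83.80 + 2.51/√30.07) = 0.4621/(0.4621 + 0.4577) = 0.502.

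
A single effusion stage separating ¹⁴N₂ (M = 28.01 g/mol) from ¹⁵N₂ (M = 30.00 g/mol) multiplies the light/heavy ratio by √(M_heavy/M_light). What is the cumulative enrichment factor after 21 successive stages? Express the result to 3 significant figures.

2.06

The single-stage factor is √(M_heavy/M_light), so 21 stages give [√(30.00/28.01)]^21 = (30.00/28.01)^(21/2).
= 1.07105^(21/2) = 2.06.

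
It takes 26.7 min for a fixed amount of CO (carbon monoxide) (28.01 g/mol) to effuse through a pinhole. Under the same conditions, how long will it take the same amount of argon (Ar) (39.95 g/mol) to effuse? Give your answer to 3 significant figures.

Since effusion rate ∝ 1/√M, t_Ar/t_CO = √(M_Ar/M_CO) = √(39.95/28.01) = √1.426 = 1.194.
So the time for Ar is 26.7 × 1.194 = 31.9 min.

31.9 min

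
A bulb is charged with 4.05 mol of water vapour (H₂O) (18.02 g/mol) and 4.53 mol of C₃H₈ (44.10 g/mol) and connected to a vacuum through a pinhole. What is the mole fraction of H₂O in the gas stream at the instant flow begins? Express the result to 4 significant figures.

Each component's effusion rate ∝ (its partial pressure)·(1/√M) ∝ n_i/√M_i.
x_H₂O(eff) = (n_H₂O/√M_H₂O) / (n_H₂O/√M_H₂O + n_C₃H₈/√M_C₃H₈)
= (4.05/√18.02) / (4.05/√18.02 + 4.53/√44.10) = 0.9541/(0.9541 + 0.6821) = 0.5831.

0.5831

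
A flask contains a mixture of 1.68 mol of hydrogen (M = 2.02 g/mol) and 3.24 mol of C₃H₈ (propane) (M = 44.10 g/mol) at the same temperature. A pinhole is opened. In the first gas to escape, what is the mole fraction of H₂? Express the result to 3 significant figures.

0.708

The effusion rate of species i is ∝ p_i/√M_i ∝ n_i/√M_i.
Mole fraction of H₂ in the effusate = (n_H₂/√M_H₂) / (n_H₂/√M_H₂ + n_C₃H₈/√M_C₃H₈)
= (1.68/√2.02) / (1.68/√2.02 + 3.24/√44.10) = 1.182/(1.182 + 0.4879) = 0.708.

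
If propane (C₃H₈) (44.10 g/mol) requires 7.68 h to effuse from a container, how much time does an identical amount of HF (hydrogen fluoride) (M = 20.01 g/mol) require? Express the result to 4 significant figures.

5.173 h

Graham's law gives t_HF/t_C₃H₈ = √(M_HF/M_C₃H₈) = √(20.01/44.10) = √0.4537 = 0.6736.
So the time for HF is 7.68 × 0.6736 = 5.173 h.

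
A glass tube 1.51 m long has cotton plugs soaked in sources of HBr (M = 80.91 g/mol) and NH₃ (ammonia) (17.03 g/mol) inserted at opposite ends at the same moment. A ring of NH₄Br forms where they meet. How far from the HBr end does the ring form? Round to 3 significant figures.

0.475 m

Graham's law gives d_HBr/d_NH₃ = rate_HBr/rate_NH₃ = √(M_NH₃/M_HBr) = √(17.03/80.91) = 0.4588.
With d_HBr + d_NH₃ = 1.51 m, d_NH₃ = 1.51/(1 + 0.4588) = 1.035 m.
d_HBr = 1.51 − 1.035 = 0.475 m.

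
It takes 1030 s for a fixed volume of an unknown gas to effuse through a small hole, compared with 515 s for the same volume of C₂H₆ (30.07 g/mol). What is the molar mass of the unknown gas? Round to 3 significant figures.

120 g/mol

By Graham's law, t_X/t_C₂H₆ = √(M_X/M_C₂H₆).
1030/515 = 2.000 = √(M_X/30.07)
M_X = 30.07 × 2.000² = 30.07 × 4.000 = 120 g/mol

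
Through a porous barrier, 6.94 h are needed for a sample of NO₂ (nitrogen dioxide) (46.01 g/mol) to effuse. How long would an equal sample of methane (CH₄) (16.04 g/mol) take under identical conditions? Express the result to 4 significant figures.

4.098 h

Using Graham's law: t_CH₄/t_NO₂ = √(M_CH₄/M_NO₂) = √(16.04/46.01) = √0.3486 = 0.5904.
So the time for CH₄ is 6.94 × 0.5904 = 4.098 h.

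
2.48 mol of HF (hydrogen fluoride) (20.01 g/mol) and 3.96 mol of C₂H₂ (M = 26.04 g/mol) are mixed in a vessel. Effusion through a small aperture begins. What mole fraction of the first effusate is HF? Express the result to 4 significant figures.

Each component's effusion rate ∝ (its partial pressure)·(1/√M) ∝ n_i/√M_i.
So x_HF in the escaping gas = (n_HF/√M_HF) / Σ(n_i/√M_i)
= (2.48/√20.01) / (2.48/√20.01 + 3.96/√26.04) = 0.5544/(0.5544 + 0.7760) = 0.4167.

0.4167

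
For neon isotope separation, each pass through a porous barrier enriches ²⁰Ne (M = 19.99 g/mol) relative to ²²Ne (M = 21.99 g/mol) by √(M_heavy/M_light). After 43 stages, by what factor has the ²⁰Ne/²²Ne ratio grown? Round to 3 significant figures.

After 43 stages the ratio has grown by (√(21.99/19.99))^43 = (21.99/19.99)^(43/2).
= 1.10005^(43/2) = 7.77.

7.77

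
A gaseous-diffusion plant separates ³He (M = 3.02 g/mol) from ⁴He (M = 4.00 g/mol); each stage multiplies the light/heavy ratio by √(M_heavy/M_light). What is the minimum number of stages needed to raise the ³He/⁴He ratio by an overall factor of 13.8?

19

With α = √(4.00/3.02) per stage, ln α = ½ ln(1.32450) = 0.1405.
Need α^N ≥ 13.8 ⇒ N ≥ ln(13.8) / ln α = 2.625 / 0.1405 = 18.68.
Rounding up, N = 19 stages.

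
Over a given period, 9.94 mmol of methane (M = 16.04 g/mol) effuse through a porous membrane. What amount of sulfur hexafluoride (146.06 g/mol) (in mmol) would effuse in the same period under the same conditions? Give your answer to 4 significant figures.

3.294 mmol

Graham's law gives rate_SF₆/rate_CH₄ = √(M_CH₄/M_SF₆) = √(16.04/146.06) = √0.1098 = 0.3314.
So the amount for SF₆ is 9.94 × 0.3314 = 3.294 mmol.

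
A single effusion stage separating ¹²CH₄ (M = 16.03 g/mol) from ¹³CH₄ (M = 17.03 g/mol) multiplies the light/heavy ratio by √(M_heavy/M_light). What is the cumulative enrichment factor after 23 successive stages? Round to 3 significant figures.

2.01

The single-stage factor is √(M_heavy/M_light), so 23 stages give [√(17.03/16.03)]^23 = (17.03/16.03)^(23/2).
= 1.06238^(23/2) = 2.01.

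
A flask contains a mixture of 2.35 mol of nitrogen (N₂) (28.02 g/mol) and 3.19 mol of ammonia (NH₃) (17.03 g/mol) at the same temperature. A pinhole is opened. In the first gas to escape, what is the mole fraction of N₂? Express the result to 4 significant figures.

Rate_i ∝ x_i/√M_i (Graham's law weighted by mole fraction), so the effusate composition follows n_i/√M_i.
Mole fraction of N₂ in the effusate = (n_N₂/√M_N₂) / (n_N₂/√M_N₂ + n_NH₃/√M_NH₃)
= (2.35/√28.02) / (2.35/√28.02 + 3.19/√17.03) = 0.4439/(0.4439 + 0.7730) = 0.3648.

0.3648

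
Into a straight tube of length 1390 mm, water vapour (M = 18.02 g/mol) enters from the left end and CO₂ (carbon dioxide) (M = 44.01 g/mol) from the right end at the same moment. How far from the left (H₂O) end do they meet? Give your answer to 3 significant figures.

Graham's law gives d_H₂O/d_CO₂ = rate_H₂O/rate_CO₂ = √(M_CO₂/M_H₂O) = √(44.01/18.02) = 1.563.
With d_H₂O + d_CO₂ = 1390 mm, d_CO₂ = 1390/(1 + 1.563) = 542.4 mm.
d_H₂O = 1390 − 542.4 = 848 mm.

848 mm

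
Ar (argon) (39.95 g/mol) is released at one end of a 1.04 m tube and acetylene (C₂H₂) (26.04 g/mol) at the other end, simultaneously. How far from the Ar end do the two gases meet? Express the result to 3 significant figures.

The fronts meet when d_Ar + d_C₂H₂ = L with d_Ar/d_C₂H₂ = √(M_C₂H₂/M_Ar) (Graham's law). Here √(M_C₂H₂/M_Ar) = √(26.04/39.95) = 0.8074.
With d_Ar + d_C₂H₂ = 1.04 m, d_C₂H₂ = 1.04/(1 + 0.8074) = 0.5754 m.
d_Ar = 1.04 − 0.5754 = 0.465 m.

0.465 m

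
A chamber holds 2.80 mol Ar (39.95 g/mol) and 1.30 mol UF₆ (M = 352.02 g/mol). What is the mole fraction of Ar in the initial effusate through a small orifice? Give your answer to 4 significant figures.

Rate_i ∝ x_i/√M_i (Graham's law weighted by mole fraction), so the effusate composition follows n_i/√M_i.
x_Ar(eff) = (n_Ar/√M_Ar) / (n_Ar/√M_Ar + n_UF₆/√M_UF₆)
= (2.80/√39.95) / (2.80/√39.95 + 1.30/√352.02) = 0.4430/(0.4430 + 0.06929) = 0.8647.

0.8647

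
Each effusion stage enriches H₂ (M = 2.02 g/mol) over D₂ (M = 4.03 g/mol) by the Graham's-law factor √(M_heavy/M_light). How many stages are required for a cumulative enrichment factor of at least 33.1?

11

With α = √(4.03/2.02) per stage, ln α = ½ ln(1.99505) = 0.3453.
Need α^N ≥ 33.1 ⇒ N ≥ ln(33.1) / ln α = 3.500 / 0.3453 = 10.13.
Rounding up, N = 11 stages.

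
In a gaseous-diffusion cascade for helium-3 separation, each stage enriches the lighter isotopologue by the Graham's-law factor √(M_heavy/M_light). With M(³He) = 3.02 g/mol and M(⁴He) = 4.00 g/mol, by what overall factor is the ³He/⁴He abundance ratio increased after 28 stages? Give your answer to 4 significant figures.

The single-stage factor is √(M_heavy/M_light), so 28 stages give [√(4.00/3.02)]^28 = (4.00/3.02)^(28/2).
= 1.32450^14 = 51.14.

51.14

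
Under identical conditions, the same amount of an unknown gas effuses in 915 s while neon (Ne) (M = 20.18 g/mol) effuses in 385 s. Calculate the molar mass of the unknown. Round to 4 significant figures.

From Graham's law, t_X/t_Ne = √(M_X/M_Ne).
915/385 = 2.377 = √(M_X/20.18)
M_X = 20.18 × 2.377² = 20.18 × 5.648 = 114.0 g/mol

114.0 g/mol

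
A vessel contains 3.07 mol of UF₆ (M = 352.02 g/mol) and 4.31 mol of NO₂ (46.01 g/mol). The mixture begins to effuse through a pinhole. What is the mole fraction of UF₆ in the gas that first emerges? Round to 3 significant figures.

Effusion rate of each component ∝ n_i/√M_i (partial pressure × 1/√M).
So x_UF₆ in the escaping gas = (n_UF₆/√M_UF₆) / Σ(n_i/√M_i)
= (3.07/√352.02) / (3.07/√352.02 + 4.31/√46.01) = 0.1636/(0.1636 + 0.6354) = 0.205.

0.205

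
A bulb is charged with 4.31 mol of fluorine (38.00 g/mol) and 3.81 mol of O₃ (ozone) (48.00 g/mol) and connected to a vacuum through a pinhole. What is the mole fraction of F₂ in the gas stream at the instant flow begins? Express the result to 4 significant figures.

0.5597

Effusion rate of each component ∝ n_i/√M_i (partial pressure × 1/√M).
Mole fraction of F₂ in the effusate = (n_F₂/√M_F₂) / (n_F₂/√M_F₂ + n_O₃/√M_O₃)
= (4.31/√38.00) / (4.31/√38.00 + 3.81/√48.00) = 0.6992/(0.6992 + 0.5499) = 0.5597.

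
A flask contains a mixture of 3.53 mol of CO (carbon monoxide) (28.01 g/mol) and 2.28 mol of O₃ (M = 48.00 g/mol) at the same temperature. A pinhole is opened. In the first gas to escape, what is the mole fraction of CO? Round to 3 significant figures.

The effusion rate of species i is ∝ p_i/√M_i ∝ n_i/√M_i.
Mole fraction of CO in the effusate = (n_CO/√M_CO) / (n_CO/√M_CO + n_O₃/√M_O₃)
= (3.53/√28.01) / (3.53/√28.01 + 2.28/√48.00) = 0.6670/(0.6670 + 0.3291) = 0.670.

0.670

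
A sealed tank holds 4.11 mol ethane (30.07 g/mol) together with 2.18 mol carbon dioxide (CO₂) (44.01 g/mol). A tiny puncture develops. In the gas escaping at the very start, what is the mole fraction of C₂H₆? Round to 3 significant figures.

0.695

Rate_i ∝ x_i/√M_i (Graham's law weighted by mole fraction), so the effusate composition follows n_i/√M_i.
x_C₂H₆(eff) = (n_C₂H₆/√M_C₂H₆) / (n_C₂H₆/√M_C₂H₆ + n_CO₂/√M_CO₂)
= (4.11/√30.07) / (4.11/√30.07 + 2.18/√44.01) = 0.7495/(0.7495 + 0.3286) = 0.695.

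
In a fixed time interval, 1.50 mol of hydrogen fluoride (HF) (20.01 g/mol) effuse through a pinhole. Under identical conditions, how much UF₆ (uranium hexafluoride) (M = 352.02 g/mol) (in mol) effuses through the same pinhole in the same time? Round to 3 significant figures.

Graham's law gives rate_UF₆/rate_HF = √(M_HF/M_UF₆) = √(20.01/352.02) = √0.05684 = 0.2384.
So the amount for UF₆ is 1.50 × 0.2384 = 0.358 mol.

0.358 mol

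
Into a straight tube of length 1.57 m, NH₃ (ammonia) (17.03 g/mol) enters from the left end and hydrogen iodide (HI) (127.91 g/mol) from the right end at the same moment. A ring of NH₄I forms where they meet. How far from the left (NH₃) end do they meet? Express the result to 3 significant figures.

1.15 m

The fronts meet when d_NH₃ + d_HI = L with d_NH₃/d_HI = √(M_HI/M_NH₃) (Graham's law). Here √(M_HI/M_NH₃) = √(127.91/17.03) = 2.741.
With d_NH₃ + d_HI = 1.57 m, d_HI = 1.57/(1 + 2.741) = 0.4197 m.
d_NH₃ = 1.57 − 0.4197 = 1.15 m.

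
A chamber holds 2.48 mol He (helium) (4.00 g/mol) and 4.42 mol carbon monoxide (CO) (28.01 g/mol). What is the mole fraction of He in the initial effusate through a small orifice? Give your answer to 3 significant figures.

0.598

The effusion rate of species i is ∝ p_i/√M_i ∝ n_i/√M_i.
x_He(eff) = (n_He/√M_He) / (n_He/√M_He + n_CO/√M_CO)
= (2.48/√4.00) / (2.48/√4.00 + 4.42/√28.01) = 1.240/(1.240 + 0.8352) = 0.598.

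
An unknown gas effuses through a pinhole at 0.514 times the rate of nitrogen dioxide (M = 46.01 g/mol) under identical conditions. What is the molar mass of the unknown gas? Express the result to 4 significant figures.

From Graham's law, rate_X/rate_NO₂ = √(M_NO₂/M_X).
0.514 = √(46.01/M_X)
M_X = 46.01 / 0.514² = 46.01 / 0.2642 = 174.2 g/mol

174.2 g/mol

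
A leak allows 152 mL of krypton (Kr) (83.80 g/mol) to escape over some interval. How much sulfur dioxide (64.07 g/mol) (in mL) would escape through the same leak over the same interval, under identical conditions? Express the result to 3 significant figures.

174 mL

From Graham's law, rate_SO₂/rate_Kr = √(M_Kr/M_SO₂) = √(83.80/64.07) = √1.308 = 1.144.
So the volume for SO₂ is 152 × 1.144 = 174 mL.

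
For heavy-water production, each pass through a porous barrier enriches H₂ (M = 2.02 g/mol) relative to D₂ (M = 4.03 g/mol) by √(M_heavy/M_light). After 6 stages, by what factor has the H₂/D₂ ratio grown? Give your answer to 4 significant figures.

Each stage multiplies the ratio by α = √(4.03/2.02), so after 6 stages the overall factor is α^6 = (4.03/2.02)^(6/2).
= 1.99505^3 = 7.941.

7.941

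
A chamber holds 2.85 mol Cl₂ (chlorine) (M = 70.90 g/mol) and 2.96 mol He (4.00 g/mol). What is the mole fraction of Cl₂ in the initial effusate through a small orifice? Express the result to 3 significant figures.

0.186

The effusion rate of species i is ∝ p_i/√M_i ∝ n_i/√M_i.
x_Cl₂(eff) = (n_Cl₂/√M_Cl₂) / (n_Cl₂/√M_Cl₂ + n_He/√M_He)
= (2.85/√70.90) / (2.85/√70.90 + 2.96/√4.00) = 0.3385/(0.3385 + 1.480) = 0.186.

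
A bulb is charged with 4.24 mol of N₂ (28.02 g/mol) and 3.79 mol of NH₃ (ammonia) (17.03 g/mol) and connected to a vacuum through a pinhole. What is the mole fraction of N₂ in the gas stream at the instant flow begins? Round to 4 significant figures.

Each component's effusion rate ∝ (its partial pressure)·(1/√M) ∝ n_i/√M_i.
x_N₂(eff) = (n_N₂/√M_N₂) / (n_N₂/√M_N₂ + n_NH₃/√M_NH₃)
= (4.24/√28.02) / (4.24/√28.02 + 3.79/√17.03) = 0.8010/(0.8010 + 0.9184) = 0.4659.

0.4659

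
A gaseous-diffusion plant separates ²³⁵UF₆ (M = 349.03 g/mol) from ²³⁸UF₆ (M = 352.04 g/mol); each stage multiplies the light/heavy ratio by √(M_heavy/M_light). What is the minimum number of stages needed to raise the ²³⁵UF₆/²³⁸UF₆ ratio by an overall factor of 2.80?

Single-stage factor α = √(352.04/349.03), so ln α = ½ ln(1.00862) = 0.004293.
Need α^N ≥ 2.80 ⇒ N ≥ ln(2.80) / ln α = 1.030 / 0.004293 = 239.81.
Rounding up, N = 240 stages.

240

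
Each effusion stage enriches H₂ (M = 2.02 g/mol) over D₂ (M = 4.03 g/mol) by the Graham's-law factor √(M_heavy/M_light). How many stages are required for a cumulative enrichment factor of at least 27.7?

Per stage α = (4.03/2.02)^(1/2) = 1.99505^0.5, giving ln α = 0.3453.
Need α^N ≥ 27.7 ⇒ N ≥ ln(27.7) / ln α = 3.321 / 0.3453 = 9.62.
Rounding up, N = 10 stages.

10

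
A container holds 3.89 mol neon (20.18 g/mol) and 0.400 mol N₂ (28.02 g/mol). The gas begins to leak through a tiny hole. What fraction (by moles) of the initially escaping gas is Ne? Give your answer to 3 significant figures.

0.920

The effusion rate of species i is ∝ p_i/√M_i ∝ n_i/√M_i.
x_Ne(eff) = (n_Ne/√M_Ne) / (n_Ne/√M_Ne + n_N₂/√M_N₂)
= (3.89/√20.18) / (3.89/√20.18 + 0.400/√28.02) = 0.8659/(0.8659 + 0.07557) = 0.920.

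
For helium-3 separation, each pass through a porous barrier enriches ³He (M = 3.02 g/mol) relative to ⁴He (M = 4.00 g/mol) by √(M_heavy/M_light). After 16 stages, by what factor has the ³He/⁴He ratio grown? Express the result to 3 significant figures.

9.47

Each stage multiplies the ratio by α = √(4.00/3.02), so after 16 stages the overall factor is α^16 = (4.00/3.02)^(16/2).
= 1.32450^8 = 9.47.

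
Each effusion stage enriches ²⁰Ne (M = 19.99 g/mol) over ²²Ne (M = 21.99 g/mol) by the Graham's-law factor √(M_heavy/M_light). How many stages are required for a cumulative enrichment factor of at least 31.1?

Per stage α = (21.99/19.99)^(1/2) = 1.10005^0.5, giving ln α = 0.04768.
Need α^N ≥ 31.1 ⇒ N ≥ ln(31.1) / ln α = 3.437 / 0.04768 = 72.09.
Rounding up, N = 73 stages.

73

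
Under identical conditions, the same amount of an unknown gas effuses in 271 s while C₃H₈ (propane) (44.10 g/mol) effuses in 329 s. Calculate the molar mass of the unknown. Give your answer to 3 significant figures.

29.9 g/mol

Since effusion rate ∝ 1/√M, t_X/t_C₃H₈ = √(M_X/M_C₃H₈).
271/329 = 0.8237 = √(M_X/44.10)
M_X = 44.10 × 0.8237² = 44.10 × 0.6785 = 29.9 g/mol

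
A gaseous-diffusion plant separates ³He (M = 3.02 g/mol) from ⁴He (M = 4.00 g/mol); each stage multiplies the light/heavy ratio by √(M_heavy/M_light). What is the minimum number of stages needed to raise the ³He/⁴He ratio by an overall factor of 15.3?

Single-stage factor α = √(4.00/3.02), so ln α = ½ ln(1.32450) = 0.1405.
Need α^N ≥ 15.3 ⇒ N ≥ ln(15.3) / ln α = 2.728 / 0.1405 = 19.41.
Rounding up, N = 20 stages.

20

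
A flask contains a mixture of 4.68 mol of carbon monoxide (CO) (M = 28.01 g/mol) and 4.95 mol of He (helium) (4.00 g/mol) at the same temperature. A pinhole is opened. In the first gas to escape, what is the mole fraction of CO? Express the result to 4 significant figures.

Effusion rate of each component ∝ n_i/√M_i (partial pressure × 1/√M).
So x_CO in the escaping gas = (n_CO/√M_CO) / Σ(n_i/√M_i)
= (4.68/√28.01) / (4.68/√28.01 + 4.95/√4.00) = 0.8843/(0.8843 + 2.475) = 0.2632.

0.2632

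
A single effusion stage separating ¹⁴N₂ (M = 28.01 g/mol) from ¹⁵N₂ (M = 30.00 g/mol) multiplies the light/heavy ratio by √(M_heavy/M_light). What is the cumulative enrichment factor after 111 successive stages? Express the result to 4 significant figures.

The single-stage factor is √(M_heavy/M_light), so 111 stages give [√(30.00/28.01)]^111 = (30.00/28.01)^(111/2).
= 1.07105^(111/2) = 45.12.

45.12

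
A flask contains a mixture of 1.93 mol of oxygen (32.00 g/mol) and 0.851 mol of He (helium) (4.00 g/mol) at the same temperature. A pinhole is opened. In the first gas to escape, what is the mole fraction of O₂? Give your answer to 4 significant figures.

Rate_i ∝ x_i/√M_i (Graham's law weighted by mole fraction), so the effusate composition follows n_i/√M_i.
Mole fraction of O₂ in the effusate = (n_O₂/√M_O₂) / (n_O₂/√M_O₂ + n_He/√M_He)
= (1.93/√32.00) / (1.93/√32.00 + 0.851/√4.00) = 0.3412/(0.3412 + 0.4255) = 0.4450.

0.4450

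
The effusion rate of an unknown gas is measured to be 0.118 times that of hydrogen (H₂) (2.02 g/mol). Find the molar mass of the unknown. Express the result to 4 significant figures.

Using Graham's law: rate_X/rate_H₂ = √(M_H₂/M_X).
0.118 = √(2.02/M_X)
M_X = 2.02 / 0.118² = 2.02 / 0.01392 = 145.1 g/mol

145.1 g/mol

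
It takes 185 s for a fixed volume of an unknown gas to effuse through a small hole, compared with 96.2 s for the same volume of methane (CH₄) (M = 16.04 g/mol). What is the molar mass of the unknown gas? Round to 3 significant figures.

59.3 g/mol

Using Graham's law: t_X/t_CH₄ = √(M_X/M_CH₄).
185/96.2 = 1.923 = √(M_X/16.04)
M_X = 16.04 × 1.923² = 16.04 × 3.698 = 59.3 g/mol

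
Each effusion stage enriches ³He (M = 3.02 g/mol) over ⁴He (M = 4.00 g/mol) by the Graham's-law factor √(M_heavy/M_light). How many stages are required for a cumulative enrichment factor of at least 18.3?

21

Single-stage factor α = √(4.00/3.02), so ln α = ½ ln(1.32450) = 0.1405.
Need α^N ≥ 18.3 ⇒ N ≥ ln(18.3) / ln α = 2.907 / 0.1405 = 20.69.
So at least 21 stages are needed.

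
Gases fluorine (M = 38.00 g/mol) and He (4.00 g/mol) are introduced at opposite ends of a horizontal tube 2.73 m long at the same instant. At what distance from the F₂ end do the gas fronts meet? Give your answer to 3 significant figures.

0.669 m

Graham's law gives d_F₂/d_He = rate_F₂/rate_He = √(M_He/M_F₂) = √(4.00/38.00) = 0.3244.
With d_F₂ + d_He = 2.73 m, d_He = 2.73/(1 + 0.3244) = 2.061 m.
d_F₂ = 2.73 − 2.061 = 0.669 m.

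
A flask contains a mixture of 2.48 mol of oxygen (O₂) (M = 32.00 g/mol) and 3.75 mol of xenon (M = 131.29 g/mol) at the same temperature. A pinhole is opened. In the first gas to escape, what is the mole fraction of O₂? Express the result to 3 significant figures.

0.573

Effusion rate of each component ∝ n_i/√M_i (partial pressure × 1/√M).
Mole fraction of O₂ in the effusate = (n_O₂/√M_O₂) / (n_O₂/√M_O₂ + n_Xe/√M_Xe)
= (2.48/√32.00) / (2.48/√32.00 + 3.75/√131.29) = 0.4384/(0.4384 + 0.3273) = 0.573.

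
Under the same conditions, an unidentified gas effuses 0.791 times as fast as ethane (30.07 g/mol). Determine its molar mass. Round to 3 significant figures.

48.1 g/mol

Graham's law gives rate_X/rate_C₂H₆ = √(M_C₂H₆/M_X).
0.791 = √(30.07/M_X)
M_X = 30.07 / 0.791² = 30.07 / 0.6257 = 48.1 g/mol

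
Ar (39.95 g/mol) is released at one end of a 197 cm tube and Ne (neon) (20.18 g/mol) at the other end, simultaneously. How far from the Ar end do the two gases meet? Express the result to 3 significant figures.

Graham's law gives d_Ar/d_Ne = rate_Ar/rate_Ne = √(M_Ne/M_Ar) = √(20.18/39.95) = 0.7107.
With d_Ar + d_Ne = 197 cm, d_Ne = 197/(1 + 0.7107) = 115.2 cm.
d_Ar = 197 − 115.2 = 81.8 cm.

81.8 cm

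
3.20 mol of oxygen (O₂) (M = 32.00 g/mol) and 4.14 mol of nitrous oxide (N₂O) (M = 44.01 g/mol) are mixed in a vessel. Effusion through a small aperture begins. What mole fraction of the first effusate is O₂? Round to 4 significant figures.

Each component's effusion rate ∝ (its partial pressure)·(1/√M) ∝ n_i/√M_i.
So x_O₂ in the escaping gas = (n_O₂/√M_O₂) / Σ(n_i/√M_i)
= (3.20/√32.00) / (3.20/√32.00 + 4.14/√44.01) = 0.5657/(0.5657 + 0.6241) = 0.4755.

0.4755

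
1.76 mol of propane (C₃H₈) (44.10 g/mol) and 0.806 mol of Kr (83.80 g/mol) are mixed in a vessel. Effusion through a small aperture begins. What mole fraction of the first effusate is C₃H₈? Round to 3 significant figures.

The effusion rate of species i is ∝ p_i/√M_i ∝ n_i/√M_i.
Mole fraction of C₃H₈ in the effusate = (n_C₃H₈/√M_C₃H₈) / (n_C₃H₈/√M_C₃H₈ + n_Kr/√M_Kr)
= (1.76/√44.10) / (1.76/√44.10 + 0.806/√83.80) = 0.2650/(0.2650 + 0.08805) = 0.751.

0.751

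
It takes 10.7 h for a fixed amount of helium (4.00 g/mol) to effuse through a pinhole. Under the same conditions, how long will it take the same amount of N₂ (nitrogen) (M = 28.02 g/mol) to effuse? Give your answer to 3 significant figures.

28.3 h

By Graham's law, t_N₂/t_He = √(M_N₂/M_He) = √(28.02/4.00) = √7.005 = 2.647.
So the time for N₂ is 10.7 × 2.647 = 28.3 h.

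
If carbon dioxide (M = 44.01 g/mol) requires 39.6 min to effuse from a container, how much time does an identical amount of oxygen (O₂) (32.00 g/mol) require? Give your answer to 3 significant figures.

33.8 min

From Graham's law, t_O₂/t_CO₂ = √(M_O₂/M_CO₂) = √(32.00/44.01) = √0.7271 = 0.8527.
So the time for O₂ is 39.6 × 0.8527 = 33.8 min.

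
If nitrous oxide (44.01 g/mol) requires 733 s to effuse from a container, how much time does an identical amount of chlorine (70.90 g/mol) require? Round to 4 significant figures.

930.4 s

Using Graham's law: t_Cl₂/t_N₂O = √(M_Cl₂/M_N₂O) = √(70.90/44.01) = √1.611 = 1.269.
So the time for Cl₂ is 733 × 1.269 = 930.4 s.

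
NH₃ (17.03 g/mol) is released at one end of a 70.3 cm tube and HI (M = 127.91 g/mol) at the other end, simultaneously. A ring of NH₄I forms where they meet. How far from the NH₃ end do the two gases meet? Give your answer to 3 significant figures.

51.5 cm

In equal time, each gas travels a distance ∝ its rate ∝ 1/√M, so d_NH₃/d_HI = √(M_HI/M_NH₃) = √(127.91/17.03) = 2.741.
With d_NH₃ + d_HI = 70.3 cm, d_HI = 70.3/(1 + 2.741) = 18.79 cm.
d_NH₃ = 70.3 − 18.79 = 51.5 cm.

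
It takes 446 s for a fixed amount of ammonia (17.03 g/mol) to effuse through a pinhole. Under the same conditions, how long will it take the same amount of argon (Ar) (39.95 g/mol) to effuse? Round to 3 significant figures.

By Graham's law, t_Ar/t_NH₃ = √(M_Ar/M_NH₃) = √(39.95/17.03) = √2.346 = 1.532.
So the time for Ar is 446 × 1.532 = 683 s.

683 s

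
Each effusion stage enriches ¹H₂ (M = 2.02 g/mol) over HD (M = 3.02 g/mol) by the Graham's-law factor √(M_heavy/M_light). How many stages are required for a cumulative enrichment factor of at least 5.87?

Single-stage factor α = √(3.02/2.02), so ln α = ½ ln(1.49505) = 0.2011.
Need α^N ≥ 5.87 ⇒ N ≥ ln(5.87) / ln α = 1.770 / 0.2011 = 8.80.
So at least 9 stages are needed.

9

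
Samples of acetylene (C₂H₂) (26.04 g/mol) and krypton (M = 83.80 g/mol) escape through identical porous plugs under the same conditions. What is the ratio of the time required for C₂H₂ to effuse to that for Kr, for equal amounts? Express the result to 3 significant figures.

0.557

Since effusion rate ∝ 1/√M, t_C₂H₂/t_Kr = √(M_C₂H₂/M_Kr) = √(26.04/83.80) = √0.3107 = 0.557.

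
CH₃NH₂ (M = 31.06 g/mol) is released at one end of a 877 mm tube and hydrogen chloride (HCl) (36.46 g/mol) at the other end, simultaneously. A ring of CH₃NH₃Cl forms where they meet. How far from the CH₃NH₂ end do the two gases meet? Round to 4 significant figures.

456.1 mm

The fronts meet when d_CH₃NH₂ + d_HCl = L with d_CH₃NH₂/d_HCl = √(M_HCl/M_CH₃NH₂) (Graham's law). Here √(M_HCl/M_CH₃NH₂) = √(36.46/31.06) = 1.083.
With d_CH₃NH₂ + d_HCl = 877 mm, d_HCl = 877/(1 + 1.083) = 420.9 mm.
d_CH₃NH₂ = 877 − 420.9 = 456.1 mm.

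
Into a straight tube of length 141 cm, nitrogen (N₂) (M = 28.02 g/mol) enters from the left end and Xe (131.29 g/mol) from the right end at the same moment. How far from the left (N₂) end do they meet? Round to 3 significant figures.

The fronts meet when d_N₂ + d_Xe = L with d_N₂/d_Xe = √(M_Xe/M_N₂) (Graham's law). Here √(M_Xe/M_N₂) = √(131.29/28.02) = 2.165.
With d_N₂ + d_Xe = 141 cm, d_Xe = 141/(1 + 2.165) = 44.56 cm.
d_N₂ = 141 − 44.56 = 96.4 cm.

96.4 cm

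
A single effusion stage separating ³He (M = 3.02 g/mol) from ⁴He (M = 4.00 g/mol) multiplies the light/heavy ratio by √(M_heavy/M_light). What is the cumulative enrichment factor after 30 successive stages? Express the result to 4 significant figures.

After 30 stages the ratio has grown by (√(4.00/3.02))^30 = (4.00/3.02)^(30/2).
= 1.32450^15 = 67.73.

67.73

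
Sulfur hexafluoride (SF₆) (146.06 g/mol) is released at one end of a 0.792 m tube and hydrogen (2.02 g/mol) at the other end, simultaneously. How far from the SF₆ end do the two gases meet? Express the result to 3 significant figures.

0.0833 m

Graham's law gives d_SF₆/d_H₂ = rate_SF₆/rate_H₂ = √(M_H₂/M_SF₆) = √(2.02/146.06) = 0.1176.
With d_SF₆ + d_H₂ = 0.792 m, d_H₂ = 0.792/(1 + 0.1176) = 0.7087 m.
d_SF₆ = 0.792 − 0.7087 = 0.0833 m.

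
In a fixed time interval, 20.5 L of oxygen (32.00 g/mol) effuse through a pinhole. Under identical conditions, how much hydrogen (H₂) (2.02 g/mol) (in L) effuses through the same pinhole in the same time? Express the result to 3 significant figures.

From Graham's law, rate_H₂/rate_O₂ = √(M_O₂/M_H₂) = √(32.00/2.02) = √15.84 = 3.980.
So the volume for H₂ is 20.5 × 3.980 = 81.6 L.

81.6 L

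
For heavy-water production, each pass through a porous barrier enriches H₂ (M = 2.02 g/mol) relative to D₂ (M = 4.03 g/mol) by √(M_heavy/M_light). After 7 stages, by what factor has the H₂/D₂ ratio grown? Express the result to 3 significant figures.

The single-stage factor is √(M_heavy/M_light), so 7 stages give [√(4.03/2.02)]^7 = (4.03/2.02)^(7/2).
= 1.99505^(7/2) = 11.2.

11.2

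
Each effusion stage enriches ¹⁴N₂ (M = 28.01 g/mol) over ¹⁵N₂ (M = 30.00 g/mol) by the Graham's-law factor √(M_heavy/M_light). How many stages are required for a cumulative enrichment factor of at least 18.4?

Single-stage factor α = √(30.00/28.01), so ln α = ½ ln(1.07105) = 0.03432.
Need α^N ≥ 18.4 ⇒ N ≥ ln(18.4) / ln α = 2.912 / 0.03432 = 84.86.
So at least 85 stages are needed.

85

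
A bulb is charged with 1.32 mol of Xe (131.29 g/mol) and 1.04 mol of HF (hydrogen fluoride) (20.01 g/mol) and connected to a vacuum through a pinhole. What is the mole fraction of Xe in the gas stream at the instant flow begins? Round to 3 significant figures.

0.331

Effusion rate of each component ∝ n_i/√M_i (partial pressure × 1/√M).
Mole fraction of Xe in the effusate = (n_Xe/√M_Xe) / (n_Xe/√M_Xe + n_HF/√M_HF)
= (1.32/√131.29) / (1.32/√131.29 + 1.04/√20.01) = 0.1152/(0.1152 + 0.2325) = 0.331.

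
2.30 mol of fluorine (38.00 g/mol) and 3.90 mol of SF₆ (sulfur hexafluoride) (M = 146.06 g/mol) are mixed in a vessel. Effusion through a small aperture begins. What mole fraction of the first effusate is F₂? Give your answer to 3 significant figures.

0.536

Each component's effusion rate ∝ (its partial pressure)·(1/√M) ∝ n_i/√M_i.
Mole fraction of F₂ in the effusate = (n_F₂/√M_F₂) / (n_F₂/√M_F₂ + n_SF₆/√M_SF₆)
= (2.30/√38.00) / (2.30/√38.00 + 3.90/√146.06) = 0.3731/(0.3731 + 0.3227) = 0.536.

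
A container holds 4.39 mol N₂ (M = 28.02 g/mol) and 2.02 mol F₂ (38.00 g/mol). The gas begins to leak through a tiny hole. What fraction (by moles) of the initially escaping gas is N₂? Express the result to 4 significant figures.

Rate_i ∝ x_i/√M_i (Graham's law weighted by mole fraction), so the effusate composition follows n_i/√M_i.
x_N₂(eff) = (n_N₂/√M_N₂) / (n_N₂/√M_N₂ + n_F₂/√M_F₂)
= (4.39/√28.02) / (4.39/√28.02 + 2.02/√38.00) = 0.8293/(0.8293 + 0.3277) = 0.7168.

0.7168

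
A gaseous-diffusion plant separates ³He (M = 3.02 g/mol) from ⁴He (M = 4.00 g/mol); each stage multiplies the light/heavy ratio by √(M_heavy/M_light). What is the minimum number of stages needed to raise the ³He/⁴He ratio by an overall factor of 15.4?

Per stage α = (4.00/3.02)^(1/2) = 1.32450^0.5, giving ln α = 0.1405.
Need α^N ≥ 15.4 ⇒ N ≥ ln(15.4) / ln α = 2.734 / 0.1405 = 19.46.
Minimum whole number of stages: N = 20.

20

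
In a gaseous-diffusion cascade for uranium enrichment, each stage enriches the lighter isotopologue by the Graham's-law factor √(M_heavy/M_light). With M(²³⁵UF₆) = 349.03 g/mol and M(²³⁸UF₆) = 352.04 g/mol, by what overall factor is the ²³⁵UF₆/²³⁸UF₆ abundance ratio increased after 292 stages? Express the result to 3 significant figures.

The single-stage factor is √(M_heavy/M_light), so 292 stages give [√(352.04/349.03)]^292 = (352.04/349.03)^(292/2).
= 1.00862^146 = 3.50.

3.50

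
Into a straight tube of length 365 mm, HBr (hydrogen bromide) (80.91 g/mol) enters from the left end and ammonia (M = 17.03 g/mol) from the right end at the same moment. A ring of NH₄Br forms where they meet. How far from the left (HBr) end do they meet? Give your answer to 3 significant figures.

Graham's law gives d_HBr/d_NH₃ = rate_HBr/rate_NH₃ = √(M_NH₃/M_HBr) = √(17.03/80.91) = 0.4588.
With d_HBr + d_NH₃ = 365 mm, d_NH₃ = 365/(1 + 0.4588) = 250.2 mm.
d_HBr = 365 − 250.2 = 115 mm.

115 mm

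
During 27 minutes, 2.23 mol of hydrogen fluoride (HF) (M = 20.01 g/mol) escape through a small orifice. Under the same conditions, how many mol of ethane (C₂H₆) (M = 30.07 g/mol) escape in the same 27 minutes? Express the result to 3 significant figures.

From Graham's law, rate_C₂H₆/rate_HF = √(M_HF/M_C₂H₆) = √(20.01/30.07) = √0.6654 = 0.8157.
So the amount for C₂H₆ is 2.23 × 0.8157 = 1.82 mol.

1.82 mol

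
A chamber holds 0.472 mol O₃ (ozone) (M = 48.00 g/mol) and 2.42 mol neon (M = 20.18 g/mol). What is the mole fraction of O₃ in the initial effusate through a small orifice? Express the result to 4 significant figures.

0.1123

The effusion rate of species i is ∝ p_i/√M_i ∝ n_i/√M_i.
Mole fraction of O₃ in the effusate = (n_O₃/√M_O₃) / (n_O₃/√M_O₃ + n_Ne/√M_Ne)
= (0.472/√48.00) / (0.472/√48.00 + 2.42/√20.18) = 0.06813/(0.06813 + 0.5387) = 0.1123.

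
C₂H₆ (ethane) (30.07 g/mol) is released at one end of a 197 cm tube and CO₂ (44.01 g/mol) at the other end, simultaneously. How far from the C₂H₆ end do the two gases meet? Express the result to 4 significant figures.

107.9 cm

Graham's law gives d_C₂H₆/d_CO₂ = rate_C₂H₆/rate_CO₂ = √(M_CO₂/M_C₂H₆) = √(44.01/30.07) = 1.210.
With d_C₂H₆ + d_CO₂ = 197 cm, d_CO₂ = 197/(1 + 1.210) = 89.15 cm.
d_C₂H₆ = 197 − 89.15 = 107.9 cm.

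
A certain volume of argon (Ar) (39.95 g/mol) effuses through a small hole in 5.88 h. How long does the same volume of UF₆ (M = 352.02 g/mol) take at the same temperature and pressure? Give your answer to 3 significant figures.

17.5 h

Using Graham's law: t_UF₆/t_Ar = √(M_UF₆/M_Ar) = √(352.02/39.95) = √8.812 = 2.968.
So the time for UF₆ is 5.88 × 2.968 = 17.5 h.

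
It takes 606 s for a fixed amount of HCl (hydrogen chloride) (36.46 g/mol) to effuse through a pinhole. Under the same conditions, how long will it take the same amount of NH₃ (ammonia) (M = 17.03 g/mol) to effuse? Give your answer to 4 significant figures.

414.2 s

Using Graham's law: t_NH₃/t_HCl = √(M_NH₃/M_HCl) = √(17.03/36.46) = √0.4671 = 0.6834.
So the time for NH₃ is 606 × 0.6834 = 414.2 s.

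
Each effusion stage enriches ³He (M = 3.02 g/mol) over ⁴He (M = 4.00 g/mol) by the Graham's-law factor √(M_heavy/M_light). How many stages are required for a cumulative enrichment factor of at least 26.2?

24

With α = √(4.00/3.02) per stage, ln α = ½ ln(1.32450) = 0.1405.
Need α^N ≥ 26.2 ⇒ N ≥ ln(26.2) / ln α = 3.266 / 0.1405 = 23.24.
Rounding up, N = 24 stages.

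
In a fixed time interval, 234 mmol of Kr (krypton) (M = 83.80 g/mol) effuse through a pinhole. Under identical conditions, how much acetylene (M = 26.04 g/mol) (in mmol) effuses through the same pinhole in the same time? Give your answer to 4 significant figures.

By Graham's law, rate_C₂H₂/rate_Kr = √(M_Kr/M_C₂H₂) = √(83.80/26.04) = √3.218 = 1.794.
So the amount for C₂H₂ is 234 × 1.794 = 419.8 mmol.

419.8 mmol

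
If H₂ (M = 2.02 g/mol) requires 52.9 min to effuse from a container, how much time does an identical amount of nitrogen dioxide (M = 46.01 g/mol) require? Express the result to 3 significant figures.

Since effusion rate ∝ 1/√M, t_NO₂/t_H₂ = √(M_NO₂/M_H₂) = √(46.01/2.02) = √22.78 = 4.773.
So the time for NO₂ is 52.9 × 4.773 = 252 min.

252 min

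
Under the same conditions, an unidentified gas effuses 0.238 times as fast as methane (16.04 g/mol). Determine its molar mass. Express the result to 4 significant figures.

283.2 g/mol

Using Graham's law: rate_X/rate_CH₄ = √(M_CH₄/M_X).
0.238 = √(16.04/M_X)
M_X = 16.04 / 0.238² = 16.04 / 0.05664 = 283.2 g/mol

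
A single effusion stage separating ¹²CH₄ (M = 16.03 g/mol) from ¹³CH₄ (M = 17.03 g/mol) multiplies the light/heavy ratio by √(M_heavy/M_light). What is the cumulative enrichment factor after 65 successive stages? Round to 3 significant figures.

7.15

Overall factor = α^65 with α = √(17.03/16.03), i.e. (17.03/16.03)^(65/2).
= 1.06238^(65/2) = 7.15.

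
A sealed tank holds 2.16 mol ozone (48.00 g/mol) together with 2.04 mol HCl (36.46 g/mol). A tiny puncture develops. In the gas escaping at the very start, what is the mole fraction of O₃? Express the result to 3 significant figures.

The effusion rate of species i is ∝ p_i/√M_i ∝ n_i/√M_i.
Mole fraction of O₃ in the effusate = (n_O₃/√M_O₃) / (n_O₃/√M_O₃ + n_HCl/√M_HCl)
= (2.16/√48.00) / (2.16/√48.00 + 2.04/√36.46) = 0.3118/(0.3118 + 0.3378) = 0.480.

0.480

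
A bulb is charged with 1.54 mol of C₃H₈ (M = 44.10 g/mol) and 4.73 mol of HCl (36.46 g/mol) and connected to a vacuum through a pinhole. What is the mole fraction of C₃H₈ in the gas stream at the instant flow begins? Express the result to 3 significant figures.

Rate_i ∝ x_i/√M_i (Graham's law weighted by mole fraction), so the effusate composition follows n_i/√M_i.
Mole fraction of C₃H₈ in the effusate = (n_C₃H₈/√M_C₃H₈) / (n_C₃H₈/√M_C₃H₈ + n_HCl/√M_HCl)
= (1.54/√44.10) / (1.54/√44.10 + 4.73/√36.46) = 0.2319/(0.2319 + 0.7833) = 0.228.

0.228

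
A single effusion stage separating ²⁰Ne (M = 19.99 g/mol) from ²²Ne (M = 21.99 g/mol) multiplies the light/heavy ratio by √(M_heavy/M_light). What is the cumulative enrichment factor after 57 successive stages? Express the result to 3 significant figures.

15.1

The single-stage factor is √(M_heavy/M_light), so 57 stages give [√(21.99/19.99)]^57 = (21.99/19.99)^(57/2).
= 1.10005^(57/2) = 15.1.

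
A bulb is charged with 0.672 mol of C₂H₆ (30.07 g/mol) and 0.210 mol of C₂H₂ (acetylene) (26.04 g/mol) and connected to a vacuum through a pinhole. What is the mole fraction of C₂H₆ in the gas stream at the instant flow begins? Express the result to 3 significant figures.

Effusion rate of each component ∝ n_i/√M_i (partial pressure × 1/√M).
So x_C₂H₆ in the escaping gas = (n_C₂H₆/√M_C₂H₆) / Σ(n_i/√M_i)
= (0.672/√30.07) / (0.672/√30.07 + 0.210/√26.04) = 0.1225/(0.1225 + 0.04115) = 0.749.

0.749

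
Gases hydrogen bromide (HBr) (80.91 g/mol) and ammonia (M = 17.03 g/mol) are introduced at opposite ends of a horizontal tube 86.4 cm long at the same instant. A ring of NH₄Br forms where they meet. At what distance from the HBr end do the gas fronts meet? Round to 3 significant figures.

Distances travelled in equal time are proportional to diffusion rates, so d_HBr/d_NH₃ = √(M_NH₃/M_HBr) = √(17.03/80.91) = 0.4588.
With d_HBr + d_NH₃ = 86.4 cm, d_NH₃ = 86.4/(1 + 0.4588) = 59.23 cm.
d_HBr = 86.4 − 59.23 = 27.2 cm.

27.2 cm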